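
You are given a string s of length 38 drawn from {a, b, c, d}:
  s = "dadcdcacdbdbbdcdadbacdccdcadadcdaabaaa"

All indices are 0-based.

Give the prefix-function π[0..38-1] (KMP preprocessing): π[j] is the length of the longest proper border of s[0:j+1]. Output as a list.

π[0] = 0
j=1 s[j]='a': π[1]=0 (border '')
j=2 s[j]='d': π[2]=1 (border 'd')
j=3 s[j]='c': k: 1→0; π[3]=0 (border '')
j=4 s[j]='d': π[4]=1 (border 'd')
j=5 s[j]='c': k: 1→0; π[5]=0 (border '')
j=6 s[j]='a': π[6]=0 (border '')
j=7 s[j]='c': π[7]=0 (border '')
j=8 s[j]='d': π[8]=1 (border 'd')
j=9 s[j]='b': k: 1→0; π[9]=0 (border '')
j=10 s[j]='d': π[10]=1 (border 'd')
j=11 s[j]='b': k: 1→0; π[11]=0 (border '')
j=12 s[j]='b': π[12]=0 (border '')
j=13 s[j]='d': π[13]=1 (border 'd')
j=14 s[j]='c': k: 1→0; π[14]=0 (border '')
j=15 s[j]='d': π[15]=1 (border 'd')
j=16 s[j]='a': π[16]=2 (border 'da')
j=17 s[j]='d': π[17]=3 (border 'dad')
j=18 s[j]='b': k: 3→1→0; π[18]=0 (border '')
j=19 s[j]='a': π[19]=0 (border '')
j=20 s[j]='c': π[20]=0 (border '')
j=21 s[j]='d': π[21]=1 (border 'd')
j=22 s[j]='c': k: 1→0; π[22]=0 (border '')
j=23 s[j]='c': π[23]=0 (border '')
j=24 s[j]='d': π[24]=1 (border 'd')
j=25 s[j]='c': k: 1→0; π[25]=0 (border '')
j=26 s[j]='a': π[26]=0 (border '')
j=27 s[j]='d': π[27]=1 (border 'd')
j=28 s[j]='a': π[28]=2 (border 'da')
j=29 s[j]='d': π[29]=3 (border 'dad')
j=30 s[j]='c': π[30]=4 (border 'dadc')
j=31 s[j]='d': π[31]=5 (border 'dadcd')
j=32 s[j]='a': k: 5→1; π[32]=2 (border 'da')
j=33 s[j]='a': k: 2→0; π[33]=0 (border '')
j=34 s[j]='b': π[34]=0 (border '')
j=35 s[j]='a': π[35]=0 (border '')
j=36 s[j]='a': π[36]=0 (border '')
j=37 s[j]='a': π[37]=0 (border '')

[0, 0, 1, 0, 1, 0, 0, 0, 1, 0, 1, 0, 0, 1, 0, 1, 2, 3, 0, 0, 0, 1, 0, 0, 1, 0, 0, 1, 2, 3, 4, 5, 2, 0, 0, 0, 0, 0]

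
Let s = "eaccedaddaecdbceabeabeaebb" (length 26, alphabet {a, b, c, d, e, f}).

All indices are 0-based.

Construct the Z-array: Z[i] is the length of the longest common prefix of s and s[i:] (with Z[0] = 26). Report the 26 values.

Z[0]=26
i=1: i≥r, start 0; Z[1]=0
i=2: i≥r, start 0; Z[2]=0
i=3: i≥r, start 0; Z[3]=0
i=4: i≥r, start 0; Z[4]=1 grow→box=[4,5)
i=5: i≥r, start 0; Z[5]=0
i=6: i≥r, start 0; Z[6]=0
i=7: i≥r, start 0; Z[7]=0
i=8: i≥r, start 0; Z[8]=0
i=9: i≥r, start 0; Z[9]=0
i=10: i≥r, start 0; Z[10]=1 grow→box=[10,11)
i=11: i≥r, start 0; Z[11]=0
i=12: i≥r, start 0; Z[12]=0
i=13: i≥r, start 0; Z[13]=0
i=14: i≥r, start 0; Z[14]=0
i=15: i≥r, start 0; Z[15]=2 grow→box=[15,17)
i=16: min(r-i=1, Z[1]=0)=0; Z[16]=0
i=17: i≥r, start 0; Z[17]=0
i=18: i≥r, start 0; Z[18]=2 grow→box=[18,20)
i=19: min(r-i=1, Z[1]=0)=0; Z[19]=0
i=20: i≥r, start 0; Z[20]=0
i=21: i≥r, start 0; Z[21]=2 grow→box=[21,23)
i=22: min(r-i=1, Z[1]=0)=0; Z[22]=0
i=23: i≥r, start 0; Z[23]=1 grow→box=[23,24)
i=24: i≥r, start 0; Z[24]=0
i=25: i≥r, start 0; Z[25]=0

[26, 0, 0, 0, 1, 0, 0, 0, 0, 0, 1, 0, 0, 0, 0, 2, 0, 0, 2, 0, 0, 2, 0, 1, 0, 0]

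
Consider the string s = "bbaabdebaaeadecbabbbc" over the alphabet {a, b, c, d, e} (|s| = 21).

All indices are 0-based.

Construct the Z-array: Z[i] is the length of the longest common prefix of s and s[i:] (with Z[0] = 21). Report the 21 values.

Z[0]=21
i=1: i≥r, start 0; Z[1]=1 extend→box=[1,2)
i=2: i≥r, start 0; Z[2]=0
i=3: i≥r, start 0; Z[3]=0
i=4: i≥r, start 0; Z[4]=1 extend→box=[4,5)
i=5: i≥r, start 0; Z[5]=0
i=6: i≥r, start 0; Z[6]=0
i=7: i≥r, start 0; Z[7]=1 extend→box=[7,8)
i=8: i≥r, start 0; Z[8]=0
i=9: i≥r, start 0; Z[9]=0
i=10: i≥r, start 0; Z[10]=0
i=11: i≥r, start 0; Z[11]=0
i=12: i≥r, start 0; Z[12]=0
i=13: i≥r, start 0; Z[13]=0
i=14: i≥r, start 0; Z[14]=0
i=15: i≥r, start 0; Z[15]=1 extend→box=[15,16)
i=16: i≥r, start 0; Z[16]=0
i=17: i≥r, start 0; Z[17]=2 extend→box=[17,19)
i=18: min(r-i=1, Z[1]=1)=1; Z[18]=2 extend→box=[18,20)
i=19: min(r-i=1, Z[1]=1)=1; Z[19]=1
i=20: i≥r, start 0; Z[20]=0

[21, 1, 0, 0, 1, 0, 0, 1, 0, 0, 0, 0, 0, 0, 0, 1, 0, 2, 2, 1, 0]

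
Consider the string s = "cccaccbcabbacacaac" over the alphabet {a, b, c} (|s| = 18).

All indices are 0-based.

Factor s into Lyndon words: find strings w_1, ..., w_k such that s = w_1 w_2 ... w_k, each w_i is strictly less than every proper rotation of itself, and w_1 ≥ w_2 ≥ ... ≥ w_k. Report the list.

["c", "c", "c", "accbc", "abbacac", "aac"]

emit factor 1: 'c' (i=0, period=1)
emit factor 2: 'c' (i=1, period=1)
emit factor 3: 'c' (i=2, period=1)
emit factor 4: 'accbc' (i=3, period=5)
emit factor 5: 'abbacac' (i=8, period=7)
emit factor 6: 'aac' (i=15, period=3)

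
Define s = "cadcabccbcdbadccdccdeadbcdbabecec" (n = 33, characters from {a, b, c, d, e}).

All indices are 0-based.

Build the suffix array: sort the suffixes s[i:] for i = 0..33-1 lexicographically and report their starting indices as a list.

rank→(start, suffix):
  0 → (4, 'abccbcdbadccdccdeadbcdbabecec')
  1 → (27, 'abecec')
  2 → (21, 'adbcdbabecec')
  3 → (1, 'adcabccbcdbadccdccdeadbcdbabecec')
  4 → (12, 'adccdccdeadbcdbabecec')
  5 → (26, 'babecec')
  6 → (11, 'badccdccdeadbcdbabecec')
  7 → (5, 'bccbcdbadccdccdeadbcdbabecec')
  8 → (23, 'bcdbabecec')
  9 → (8, 'bcdbadccdccdeadbcdbabecec')
  10 → (28, 'becec')
  11 → (32, 'c')
  12 → (3, 'cabccbcdbadccdccdeadbcdbabecec')
  13 → (0, 'cadcabccbcdbadccdccdeadbcdbabecec')
  14 → (7, 'cbcdbadccdccdeadbcdbabecec')
  15 → (6, 'ccbcdbadccdccdeadbcdbabecec')
  16 → (14, 'ccdccdeadbcdbabecec')
  17 → (17, 'ccdeadbcdbabecec')
  18 → (24, 'cdbabecec')
  19 → (9, 'cdbadccdccdeadbcdbabecec')
  20 → (15, 'cdccdeadbcdbabecec')
  21 → (18, 'cdeadbcdbabecec')
  22 → (30, 'cec')
  23 → (25, 'dbabecec')
  24 → (10, 'dbadccdccdeadbcdbabecec')
  25 → (22, 'dbcdbabecec')
  26 → (2, 'dcabccbcdbadccdccdeadbcdbabecec')
  27 → (13, 'dccdccdeadbcdbabecec')
  28 → (16, 'dccdeadbcdbabecec')
  29 → (19, 'deadbcdbabecec')
  30 → (20, 'eadbcdbabecec')
  31 → (31, 'ec')
  32 → (29, 'ecec')

[4, 27, 21, 1, 12, 26, 11, 5, 23, 8, 28, 32, 3, 0, 7, 6, 14, 17, 24, 9, 15, 18, 30, 25, 10, 22, 2, 13, 16, 19, 20, 31, 29]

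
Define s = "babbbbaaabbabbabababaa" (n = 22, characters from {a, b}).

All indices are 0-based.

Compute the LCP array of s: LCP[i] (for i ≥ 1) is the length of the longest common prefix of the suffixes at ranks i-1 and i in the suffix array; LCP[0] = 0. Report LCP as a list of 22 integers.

[0, 1, 2, 2, 1, 3, 5, 2, 5, 3, 0, 3, 2, 4, 6, 3, 4, 1, 3, 4, 2, 3]

rank→(start, suffix):
  0 → (21, 'a')
  1 → (20, 'aa')
  2 → (6, 'aaabbabbabababaa')
  3 → (7, 'aabbabbabababaa')
  4 → (18, 'abaa')
  5 → (16, 'ababaa')
  6 → (14, 'abababaa')
  7 → (11, 'abbabababaa')
  8 → (8, 'abbabbabababaa')
  9 → (1, 'abbbbaaabbabbabababaa')
  10 → (19, 'baa')
  11 → (5, 'baaabbabbabababaa')
  12 → (17, 'babaa')
  13 → (15, 'bababaa')
  14 → (13, 'babababaa')
  15 → (10, 'babbabababaa')
  16 → (0, 'babbbbaaabbabbabababaa')
  17 → (4, 'bbaaabbabbabababaa')
  18 → (12, 'bbabababaa')
  19 → (9, 'bbabbabababaa')
  20 → (3, 'bbbaaabbabbabababaa')
  21 → (2, 'bbbbaaabbabbabababaa')

SA = [21, 20, 6, 7, 18, 16, 14, 11, 8, 1, 19, 5, 17, 15, 13, 10, 0, 4, 12, 9, 3, 2]
i: (SA[i-1],SA[i]) lcp shared
  1: (21,20) 1 'a'
  2: (20,6) 2 'aa'
  3: (6,7) 2 'aa'
  4: (7,18) 1 'a'
  5: (18,16) 3 'aba'
  6: (16,14) 5 'ababa'
  7: (14,11) 2 'ab'
  8: (11,8) 5 'abbab'
  9: (8,1) 3 'abb'
  10: (1,19) 0 ''
  11: (19,5) 3 'baa'
  12: (5,17) 2 'ba'
  13: (17,15) 4 'baba'
  14: (15,13) 6 'bababa'
  15: (13,10) 3 'bab'
  16: (10,0) 4 'babb'
  17: (0,4) 1 'b'
  18: (4,12) 3 'bba'
  19: (12,9) 4 'bbab'
  20: (9,3) 2 'bb'
  21: (3,2) 3 'bbb'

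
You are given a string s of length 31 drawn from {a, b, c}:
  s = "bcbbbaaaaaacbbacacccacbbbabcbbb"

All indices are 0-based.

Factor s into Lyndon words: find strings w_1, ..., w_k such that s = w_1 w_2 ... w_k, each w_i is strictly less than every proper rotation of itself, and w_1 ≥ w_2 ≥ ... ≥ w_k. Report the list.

emit factor 1: 'bc' (i=0, period=2)
emit factor 2: 'b' (i=2, period=1)
emit factor 3: 'b' (i=3, period=1)
emit factor 4: 'b' (i=4, period=1)
emit factor 5: 'aaaaaacbbacacccacbbbabcbbb' (i=5, period=26)

["bc", "b", "b", "b", "aaaaaacbbacacccacbbbabcbbb"]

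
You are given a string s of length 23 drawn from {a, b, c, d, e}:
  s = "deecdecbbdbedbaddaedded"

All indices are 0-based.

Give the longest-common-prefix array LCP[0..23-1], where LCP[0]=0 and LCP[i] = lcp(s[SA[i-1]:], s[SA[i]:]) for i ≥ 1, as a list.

[0, 1, 0, 1, 1, 1, 0, 1, 0, 1, 1, 2, 1, 2, 1, 2, 2, 0, 2, 1, 2, 2, 1]

rank→(start, suffix):
  0 → (14, 'addaedded')
  1 → (17, 'aedded')
  2 → (13, 'baddaedded')
  3 → (7, 'bbdbedbaddaedded')
  4 → (8, 'bdbedbaddaedded')
  5 → (10, 'bedbaddaedded')
  6 → (6, 'cbbdbedbaddaedded')
  7 → (3, 'cdecbbdbedbaddaedded')
  8 → (22, 'd')
  9 → (16, 'daedded')
  10 → (12, 'dbaddaedded')
  11 → (9, 'dbedbaddaedded')
  12 → (15, 'ddaedded')
  13 → (19, 'dded')
  14 → (4, 'decbbdbedbaddaedded')
  15 → (20, 'ded')
  16 → (0, 'deecdecbbdbedbaddaedded')
  17 → (5, 'ecbbdbedbaddaedded')
  18 → (2, 'ecdecbbdbedbaddaedded')
  19 → (21, 'ed')
  20 → (11, 'edbaddaedded')
  21 → (18, 'edded')
  22 → (1, 'eecdecbbdbedbaddaedded')

SA = [14, 17, 13, 7, 8, 10, 6, 3, 22, 16, 12, 9, 15, 19, 4, 20, 0, 5, 2, 21, 11, 18, 1]
rank  pair      lcp
   1  s[14:],s[17:]  1  'a'
   2  s[17:],s[13:]  0  ''
   3  s[13:],s[7:]  1  'b'
   4  s[7:],s[8:]  1  'b'
   5  s[8:],s[10:]  1  'b'
   6  s[10:],s[6:]  0  ''
   7  s[6:],s[3:]  1  'c'
   8  s[3:],s[22:]  0  ''
   9  s[22:],s[16:]  1  'd'
  10  s[16:],s[12:]  1  'd'
  11  s[12:],s[9:]  2  'db'
  12  s[9:],s[15:]  1  'd'
  13  s[15:],s[19:]  2  'dd'
  14  s[19:],s[4:]  1  'd'
  15  s[4:],s[20:]  2  'de'
  16  s[20:],s[0:]  2  'de'
  17  s[0:],s[5:]  0  ''
  18  s[5:],s[2:]  2  'ec'
  19  s[2:],s[21:]  1  'e'
  20  s[21:],s[11:]  2  'ed'
  21  s[11:],s[18:]  2  'ed'
  22  s[18:],s[1:]  1  'e'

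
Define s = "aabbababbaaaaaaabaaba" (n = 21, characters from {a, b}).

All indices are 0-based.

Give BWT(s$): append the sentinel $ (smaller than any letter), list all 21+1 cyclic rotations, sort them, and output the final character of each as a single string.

abbaaaaba$aabbaababaaa

rank  rotation                last
    0  $aabbababbaaaaaaabaaba  a
    1  a$aabbababbaaaaaaabaab  b
    2  aaaaaaabaaba$aabbababb  b
    3  aaaaaabaaba$aabbababba  a
    4  aaaaabaaba$aabbababbaa  a
    5  aaaabaaba$aabbababbaaa  a
    6  aaabaaba$aabbababbaaaa  a
    7  aaba$aabbababbaaaaaaab  b
    8  aabaaba$aabbababbaaaaa  a
    9  aabbababbaaaaaaabaaba$  $
   10  aba$aabbababbaaaaaaaba  a
   11  abaaba$aabbababbaaaaaa  a
   12  ababbaaaaaaabaaba$aabb  b
   13  abbaaaaaaabaaba$aabbab  b
   14  abbababbaaaaaaabaaba$a  a
   15  ba$aabbababbaaaaaaabaa  a
   16  baaaaaaabaaba$aabbabab  b
   17  baaba$aabbababbaaaaaaa  a
   18  bababbaaaaaaabaaba$aab  b
   19  babbaaaaaaabaaba$aabba  a
   20  bbaaaaaaabaaba$aabbaba  a
   21  bbababbaaaaaaabaaba$aa  a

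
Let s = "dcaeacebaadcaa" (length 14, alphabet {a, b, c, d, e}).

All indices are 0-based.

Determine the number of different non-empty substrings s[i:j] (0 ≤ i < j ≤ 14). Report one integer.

92

sorted suffixes:
  #0 SA[0]=13  'a'
  #1 SA[1]=12  'aa'
  #2 SA[2]=8  'aadcaa'
  #3 SA[3]=4  'acebaadcaa'
  #4 SA[4]=9  'adcaa'
  #5 SA[5]=2  'aeacebaadcaa'
  #6 SA[6]=7  'baadcaa'
  #7 SA[7]=11  'caa'
  #8 SA[8]=1  'caeacebaadcaa'
  #9 SA[9]=5  'cebaadcaa'
  #10 SA[10]=10  'dcaa'
  #11 SA[11]=0  'dcaeacebaadcaa'
  #12 SA[12]=3  'eacebaadcaa'
  #13 SA[13]=6  'ebaadcaa'

SA = [13, 12, 8, 4, 9, 2, 7, 11, 1, 5, 10, 0, 3, 6]
[i] adj suffixes → lcp
  [1] 13/12 → 1 ('a')
  [2] 12/8 → 2 ('aa')
  [3] 8/4 → 1 ('a')
  [4] 4/9 → 1 ('a')
  [5] 9/2 → 1 ('a')
  [6] 2/7 → 0 ('')
  [7] 7/11 → 0 ('')
  [8] 11/1 → 2 ('ca')
  [9] 1/5 → 1 ('c')
  [10] 5/10 → 0 ('')
  [11] 10/0 → 3 ('dca')
  [12] 0/3 → 0 ('')
  [13] 3/6 → 1 ('e')

n(n+1)/2 = 14·15/2 = 105
Σ LCP = 0 + 1 + 2 + 1 + 1 + 1 + 0 + 0 + 2 + 1 + 0 + 3 + 0 + 1 = 13
distinct = 105 − 13 = 92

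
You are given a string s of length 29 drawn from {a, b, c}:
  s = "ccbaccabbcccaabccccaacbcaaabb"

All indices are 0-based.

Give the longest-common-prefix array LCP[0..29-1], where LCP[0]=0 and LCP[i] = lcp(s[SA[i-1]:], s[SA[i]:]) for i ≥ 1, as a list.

[0, 2, 3, 2, 1, 3, 2, 1, 2, 0, 1, 1, 2, 1, 2, 4, 0, 3, 3, 2, 1, 2, 1, 4, 3, 2, 2, 5, 3]

sorted suffixes:
  #0 SA[0]=24  'aaabb'
  #1 SA[1]=25  'aabb'
  #2 SA[2]=12  'aabccccaacbcaaabb'
  #3 SA[3]=19  'aacbcaaabb'
  #4 SA[4]=26  'abb'
  #5 SA[5]=6  'abbcccaabccccaacbcaaabb'
  #6 SA[6]=13  'abccccaacbcaaabb'
  #7 SA[7]=20  'acbcaaabb'
  #8 SA[8]=3  'accabbcccaabccccaacbcaaabb'
  #9 SA[9]=28  'b'
  #10 SA[10]=2  'baccabbcccaabccccaacbcaaabb'
  #11 SA[11]=27  'bb'
  #12 SA[12]=7  'bbcccaabccccaacbcaaabb'
  #13 SA[13]=22  'bcaaabb'
  #14 SA[14]=8  'bcccaabccccaacbcaaabb'
  #15 SA[15]=14  'bccccaacbcaaabb'
  #16 SA[16]=23  'caaabb'
  #17 SA[17]=11  'caabccccaacbcaaabb'
  #18 SA[18]=18  'caacbcaaabb'
  #19 SA[19]=5  'cabbcccaabccccaacbcaaabb'
  #20 SA[20]=1  'cbaccabbcccaabccccaacbcaaabb'
  #21 SA[21]=21  'cbcaaabb'
  #22 SA[22]=10  'ccaabccccaacbcaaabb'
  #23 SA[23]=17  'ccaacbcaaabb'
  #24 SA[24]=4  'ccabbcccaabccccaacbcaaabb'
  #25 SA[25]=0  'ccbaccabbcccaabccccaacbcaaabb'
  #26 SA[26]=9  'cccaabccccaacbcaaabb'
  #27 SA[27]=16  'cccaacbcaaabb'
  #28 SA[28]=15  'ccccaacbcaaabb'

SA = [24, 25, 12, 19, 26, 6, 13, 20, 3, 28, 2, 27, 7, 22, 8, 14, 23, 11, 18, 5, 1, 21, 10, 17, 4, 0, 9, 16, 15]
i: (SA[i-1],SA[i]) lcp shared
  1: (24,25) 2 'aa'
  2: (25,12) 3 'aab'
  3: (12,19) 2 'aa'
  4: (19,26) 1 'a'
  5: (26,6) 3 'abb'
  6: (6,13) 2 'ab'
  7: (13,20) 1 'a'
  8: (20,3) 2 'ac'
  9: (3,28) 0 ''
  10: (28,2) 1 'b'
  11: (2,27) 1 'b'
  12: (27,7) 2 'bb'
  13: (7,22) 1 'b'
  14: (22,8) 2 'bc'
  15: (8,14) 4 'bccc'
  16: (14,23) 0 ''
  17: (23,11) 3 'caa'
  18: (11,18) 3 'caa'
  19: (18,5) 2 'ca'
  20: (5,1) 1 'c'
  21: (1,21) 2 'cb'
  22: (21,10) 1 'c'
  23: (10,17) 4 'ccaa'
  24: (17,4) 3 'cca'
  25: (4,0) 2 'cc'
  26: (0,9) 2 'cc'
  27: (9,16) 5 'cccaa'
  28: (16,15) 3 'ccc'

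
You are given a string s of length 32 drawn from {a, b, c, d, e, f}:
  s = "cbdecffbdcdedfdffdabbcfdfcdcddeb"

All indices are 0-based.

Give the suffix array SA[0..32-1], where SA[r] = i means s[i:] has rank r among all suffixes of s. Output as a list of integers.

[18, 31, 19, 20, 7, 1, 0, 25, 27, 9, 21, 4, 17, 26, 8, 28, 29, 2, 10, 23, 12, 14, 30, 3, 11, 6, 24, 16, 22, 13, 5, 15]

sorted suffixes:
  #0 SA[0]=18  'abbcfdfcdcddeb'
  #1 SA[1]=31  'b'
  #2 SA[2]=19  'bbcfdfcdcddeb'
  #3 SA[3]=20  'bcfdfcdcddeb'
  #4 SA[4]=7  'bdcdedfdffdabbcfdfcdcddeb'
  #5 SA[5]=1  'bdecffbdcdedfdffdabbcfdfcdcddeb'
  #6 SA[6]=0  'cbdecffbdcdedfdffdabbcfdfcdcddeb'
  #7 SA[7]=25  'cdcddeb'
  #8 SA[8]=27  'cddeb'
  #9 SA[9]=9  'cdedfdffdabbcfdfcdcddeb'
  #10 SA[10]=21  'cfdfcdcddeb'
  #11 SA[11]=4  'cffbdcdedfdffdabbcfdfcdcddeb'
  #12 SA[12]=17  'dabbcfdfcdcddeb'
  #13 SA[13]=26  'dcddeb'
  #14 SA[14]=8  'dcdedfdffdabbcfdfcdcddeb'
  #15 SA[15]=28  'ddeb'
  #16 SA[16]=29  'deb'
  #17 SA[17]=2  'decffbdcdedfdffdabbcfdfcdcddeb'
  #18 SA[18]=10  'dedfdffdabbcfdfcdcddeb'
  #19 SA[19]=23  'dfcdcddeb'
  #20 SA[20]=12  'dfdffdabbcfdfcdcddeb'
  #21 SA[21]=14  'dffdabbcfdfcdcddeb'
  #22 SA[22]=30  'eb'
  #23 SA[23]=3  'ecffbdcdedfdffdabbcfdfcdcddeb'
  #24 SA[24]=11  'edfdffdabbcfdfcdcddeb'
  #25 SA[25]=6  'fbdcdedfdffdabbcfdfcdcddeb'
  #26 SA[26]=24  'fcdcddeb'
  #27 SA[27]=16  'fdabbcfdfcdcddeb'
  #28 SA[28]=22  'fdfcdcddeb'
  #29 SA[29]=13  'fdffdabbcfdfcdcddeb'
  #30 SA[30]=5  'ffbdcdedfdffdabbcfdfcdcddeb'
  #31 SA[31]=15  'ffdabbcfdfcdcddeb'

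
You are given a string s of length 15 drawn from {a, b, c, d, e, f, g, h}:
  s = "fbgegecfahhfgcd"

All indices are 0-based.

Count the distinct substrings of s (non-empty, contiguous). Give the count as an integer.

112

rank | idx | suffix
   0 |   8 | ahhfgcd
   1 |   1 | bgegecfahhfgcd
   2 |  13 | cd
   3 |   6 | cfahhfgcd
   4 |  14 | d
   5 |   5 | ecfahhfgcd
   6 |   3 | egecfahhfgcd
   7 |   7 | fahhfgcd
   8 |   0 | fbgegecfahhfgcd
   9 |  11 | fgcd
  10 |  12 | gcd
  11 |   4 | gecfahhfgcd
  12 |   2 | gegecfahhfgcd
  13 |  10 | hfgcd
  14 |   9 | hhfgcd

SA = [8, 1, 13, 6, 14, 5, 3, 7, 0, 11, 12, 4, 2, 10, 9]
rank  pair      lcp
   1  s[8:],s[1:]  0  ''
   2  s[1:],s[13:]  0  ''
   3  s[13:],s[6:]  1  'c'
   4  s[6:],s[14:]  0  ''
   5  s[14:],s[5:]  0  ''
   6  s[5:],s[3:]  1  'e'
   7  s[3:],s[7:]  0  ''
   8  s[7:],s[0:]  1  'f'
   9  s[0:],s[11:]  1  'f'
  10  s[11:],s[12:]  0  ''
  11  s[12:],s[4:]  1  'g'
  12  s[4:],s[2:]  2  'ge'
  13  s[2:],s[10:]  0  ''
  14  s[10:],s[9:]  1  'h'

n(n+1)/2 = 15·16/2 = 120
Σ LCP = 0 + 0 + 0 + 1 + 0 + 0 + 1 + 0 + 1 + 1 + 0 + 1 + 2 + 0 + 1 = 8
distinct = 120 − 8 = 112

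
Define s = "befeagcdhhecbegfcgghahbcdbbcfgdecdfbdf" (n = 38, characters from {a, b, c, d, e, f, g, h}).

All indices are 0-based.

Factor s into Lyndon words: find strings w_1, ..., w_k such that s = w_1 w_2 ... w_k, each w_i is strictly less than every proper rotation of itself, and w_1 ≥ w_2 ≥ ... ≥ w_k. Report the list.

["befe", "agcdhhecbegfcgghahbcdbbcfgdecdfbdf"]

emit factor 1: 'befe' (i=0, period=4)
emit factor 2: 'agcdhhecbegfcgghahbcdbbcfgdecdfbdf' (i=4, period=34)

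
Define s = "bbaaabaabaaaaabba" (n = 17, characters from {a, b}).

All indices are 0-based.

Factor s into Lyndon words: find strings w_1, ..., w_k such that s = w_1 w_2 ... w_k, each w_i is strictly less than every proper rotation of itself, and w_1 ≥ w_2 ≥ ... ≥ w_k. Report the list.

emit factor 1: 'b' (i=0, period=1)
emit factor 2: 'b' (i=1, period=1)
emit factor 3: 'aaabaab' (i=2, period=7)
emit factor 4: 'aaaaabb' (i=9, period=7)
emit factor 5: 'a' (i=16, period=1)

["b", "b", "aaabaab", "aaaaabb", "a"]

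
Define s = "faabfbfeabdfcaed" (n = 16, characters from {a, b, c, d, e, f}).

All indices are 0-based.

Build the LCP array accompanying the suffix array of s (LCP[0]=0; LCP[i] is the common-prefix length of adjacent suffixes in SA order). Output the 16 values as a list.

[0, 1, 2, 1, 0, 1, 2, 0, 0, 1, 0, 1, 0, 1, 1, 1]

rank | idx | suffix
   0 |   1 | aabfbfeabdfcaed
   1 |   8 | abdfcaed
   2 |   2 | abfbfeabdfcaed
   3 |  13 | aed
   4 |   9 | bdfcaed
   5 |   3 | bfbfeabdfcaed
   6 |   5 | bfeabdfcaed
   7 |  12 | caed
   8 |  15 | d
   9 |  10 | dfcaed
  10 |   7 | eabdfcaed
  11 |  14 | ed
  12 |   0 | faabfbfeabdfcaed
  13 |   4 | fbfeabdfcaed
  14 |  11 | fcaed
  15 |   6 | feabdfcaed

SA = [1, 8, 2, 13, 9, 3, 5, 12, 15, 10, 7, 14, 0, 4, 11, 6]
rank  pair      lcp
   1  s[1:],s[8:]  1  'a'
   2  s[8:],s[2:]  2  'ab'
   3  s[2:],s[13:]  1  'a'
   4  s[13:],s[9:]  0  ''
   5  s[9:],s[3:]  1  'b'
   6  s[3:],s[5:]  2  'bf'
   7  s[5:],s[12:]  0  ''
   8  s[12:],s[15:]  0  ''
   9  s[15:],s[10:]  1  'd'
  10  s[10:],s[7:]  0  ''
  11  s[7:],s[14:]  1  'e'
  12  s[14:],s[0:]  0  ''
  13  s[0:],s[4:]  1  'f'
  14  s[4:],s[11:]  1  'f'
  15  s[11:],s[6:]  1  'f'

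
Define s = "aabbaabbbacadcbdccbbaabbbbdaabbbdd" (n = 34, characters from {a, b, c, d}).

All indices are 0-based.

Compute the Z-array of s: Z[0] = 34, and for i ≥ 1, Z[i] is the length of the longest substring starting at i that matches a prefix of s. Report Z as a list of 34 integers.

Z[0]=34
i=1: outside box; Z[1]=1 grow→box=[1,2)
i=2: outside box; Z[2]=0
i=3: outside box; Z[3]=0
i=4: outside box; Z[4]=4 grow→box=[4,8)
i=5: min(r-i=3, Z[1]=1)=1; Z[5]=1
i=6: min(r-i=2, Z[2]=0)=0; Z[6]=0
i=7: min(r-i=1, Z[3]=0)=0; Z[7]=0
i=8: outside box; Z[8]=0
i=9: outside box; Z[9]=1 grow→box=[9,10)
i=10: outside box; Z[10]=0
i=11: outside box; Z[11]=1 grow→box=[11,12)
i=12: outside box; Z[12]=0
i=13: outside box; Z[13]=0
i=14: outside box; Z[14]=0
i=15: outside box; Z[15]=0
i=16: outside box; Z[16]=0
i=17: outside box; Z[17]=0
i=18: outside box; Z[18]=0
i=19: outside box; Z[19]=0
i=20: outside box; Z[20]=4 grow→box=[20,24)
i=21: min(r-i=3, Z[1]=1)=1; Z[21]=1
i=22: min(r-i=2, Z[2]=0)=0; Z[22]=0
i=23: min(r-i=1, Z[3]=0)=0; Z[23]=0
i=24: outside box; Z[24]=0
i=25: outside box; Z[25]=0
i=26: outside box; Z[26]=0
i=27: outside box; Z[27]=4 grow→box=[27,31)
i=28: min(r-i=3, Z[1]=1)=1; Z[28]=1
i=29: min(r-i=2, Z[2]=0)=0; Z[29]=0
i=30: min(r-i=1, Z[3]=0)=0; Z[30]=0
i=31: outside box; Z[31]=0
i=32: outside box; Z[32]=0
i=33: outside box; Z[33]=0

[34, 1, 0, 0, 4, 1, 0, 0, 0, 1, 0, 1, 0, 0, 0, 0, 0, 0, 0, 0, 4, 1, 0, 0, 0, 0, 0, 4, 1, 0, 0, 0, 0, 0]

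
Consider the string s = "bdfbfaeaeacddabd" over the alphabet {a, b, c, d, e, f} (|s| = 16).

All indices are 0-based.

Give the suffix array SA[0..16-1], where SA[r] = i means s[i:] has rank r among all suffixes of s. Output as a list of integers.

sorted suffixes:
  #0 SA[0]=13  'abd'
  #1 SA[1]=9  'acddabd'
  #2 SA[2]=7  'aeacddabd'
  #3 SA[3]=5  'aeaeacddabd'
  #4 SA[4]=14  'bd'
  #5 SA[5]=0  'bdfbfaeaeacddabd'
  #6 SA[6]=3  'bfaeaeacddabd'
  #7 SA[7]=10  'cddabd'
  #8 SA[8]=15  'd'
  #9 SA[9]=12  'dabd'
  #10 SA[10]=11  'ddabd'
  #11 SA[11]=1  'dfbfaeaeacddabd'
  #12 SA[12]=8  'eacddabd'
  #13 SA[13]=6  'eaeacddabd'
  #14 SA[14]=4  'faeaeacddabd'
  #15 SA[15]=2  'fbfaeaeacddabd'

[13, 9, 7, 5, 14, 0, 3, 10, 15, 12, 11, 1, 8, 6, 4, 2]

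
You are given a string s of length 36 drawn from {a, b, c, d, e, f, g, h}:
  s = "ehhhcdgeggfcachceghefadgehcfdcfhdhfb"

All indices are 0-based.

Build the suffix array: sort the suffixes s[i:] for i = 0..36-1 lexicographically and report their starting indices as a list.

sorted suffixes:
  #0 SA[0]=12  'achceghefadgehcfdcfhdhfb'
  #1 SA[1]=21  'adgehcfdcfhdhfb'
  #2 SA[2]=35  'b'
  #3 SA[3]=11  'cachceghefadgehcfdcfhdhfb'
  #4 SA[4]=4  'cdgeggfcachceghefadgehcfdcfhdhfb'
  #5 SA[5]=15  'ceghefadgehcfdcfhdhfb'
  #6 SA[6]=26  'cfdcfhdhfb'
  #7 SA[7]=29  'cfhdhfb'
  #8 SA[8]=13  'chceghefadgehcfdcfhdhfb'
  #9 SA[9]=28  'dcfhdhfb'
  #10 SA[10]=5  'dgeggfcachceghefadgehcfdcfhdhfb'
  #11 SA[11]=22  'dgehcfdcfhdhfb'
  #12 SA[12]=32  'dhfb'
  #13 SA[13]=19  'efadgehcfdcfhdhfb'
  #14 SA[14]=7  'eggfcachceghefadgehcfdcfhdhfb'
  #15 SA[15]=16  'eghefadgehcfdcfhdhfb'
  #16 SA[16]=24  'ehcfdcfhdhfb'
  #17 SA[17]=0  'ehhhcdgeggfcachceghefadgehcfdcfhdhfb'
  #18 SA[18]=20  'fadgehcfdcfhdhfb'
  #19 SA[19]=34  'fb'
  #20 SA[20]=10  'fcachceghefadgehcfdcfhdhfb'
  #21 SA[21]=27  'fdcfhdhfb'
  #22 SA[22]=30  'fhdhfb'
  #23 SA[23]=6  'geggfcachceghefadgehcfdcfhdhfb'
  #24 SA[24]=23  'gehcfdcfhdhfb'
  #25 SA[25]=9  'gfcachceghefadgehcfdcfhdhfb'
  #26 SA[26]=8  'ggfcachceghefadgehcfdcfhdhfb'
  #27 SA[27]=17  'ghefadgehcfdcfhdhfb'
  #28 SA[28]=3  'hcdgeggfcachceghefadgehcfdcfhdhfb'
  #29 SA[29]=14  'hceghefadgehcfdcfhdhfb'
  #30 SA[30]=25  'hcfdcfhdhfb'
  #31 SA[31]=31  'hdhfb'
  #32 SA[32]=18  'hefadgehcfdcfhdhfb'
  #33 SA[33]=33  'hfb'
  #34 SA[34]=2  'hhcdgeggfcachceghefadgehcfdcfhdhfb'
  #35 SA[35]=1  'hhhcdgeggfcachceghefadgehcfdcfhdhfb'

[12, 21, 35, 11, 4, 15, 26, 29, 13, 28, 5, 22, 32, 19, 7, 16, 24, 0, 20, 34, 10, 27, 30, 6, 23, 9, 8, 17, 3, 14, 25, 31, 18, 33, 2, 1]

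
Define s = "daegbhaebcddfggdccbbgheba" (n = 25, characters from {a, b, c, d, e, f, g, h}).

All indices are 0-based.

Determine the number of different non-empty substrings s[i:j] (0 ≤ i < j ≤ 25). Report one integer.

306

rank→(start, suffix):
  0 → (24, 'a')
  1 → (6, 'aebcddfggdccbbgheba')
  2 → (1, 'aegbhaebcddfggdccbbgheba')
  3 → (23, 'ba')
  4 → (18, 'bbgheba')
  5 → (8, 'bcddfggdccbbgheba')
  6 → (19, 'bgheba')
  7 → (4, 'bhaebcddfggdccbbgheba')
  8 → (17, 'cbbgheba')
  9 → (16, 'ccbbgheba')
  10 → (9, 'cddfggdccbbgheba')
  11 → (0, 'daegbhaebcddfggdccbbgheba')
  12 → (15, 'dccbbgheba')
  13 → (10, 'ddfggdccbbgheba')
  14 → (11, 'dfggdccbbgheba')
  15 → (22, 'eba')
  16 → (7, 'ebcddfggdccbbgheba')
  17 → (2, 'egbhaebcddfggdccbbgheba')
  18 → (12, 'fggdccbbgheba')
  19 → (3, 'gbhaebcddfggdccbbgheba')
  20 → (14, 'gdccbbgheba')
  21 → (13, 'ggdccbbgheba')
  22 → (20, 'gheba')
  23 → (5, 'haebcddfggdccbbgheba')
  24 → (21, 'heba')

SA = [24, 6, 1, 23, 18, 8, 19, 4, 17, 16, 9, 0, 15, 10, 11, 22, 7, 2, 12, 3, 14, 13, 20, 5, 21]
rank  pair      lcp
   1  s[24:],s[6:]  1  'a'
   2  s[6:],s[1:]  2  'ae'
   3  s[1:],s[23:]  0  ''
   4  s[23:],s[18:]  1  'b'
   5  s[18:],s[8:]  1  'b'
   6  s[8:],s[19:]  1  'b'
   7  s[19:],s[4:]  1  'b'
   8  s[4:],s[17:]  0  ''
   9  s[17:],s[16:]  1  'c'
  10  s[16:],s[9:]  1  'c'
  11  s[9:],s[0:]  0  ''
  12  s[0:],s[15:]  1  'd'
  13  s[15:],s[10:]  1  'd'
  14  s[10:],s[11:]  1  'd'
  15  s[11:],s[22:]  0  ''
  16  s[22:],s[7:]  2  'eb'
  17  s[7:],s[2:]  1  'e'
  18  s[2:],s[12:]  0  ''
  19  s[12:],s[3:]  0  ''
  20  s[3:],s[14:]  1  'g'
  21  s[14:],s[13:]  1  'g'
  22  s[13:],s[20:]  1  'g'
  23  s[20:],s[5:]  0  ''
  24  s[5:],s[21:]  1  'h'

n(n+1)/2 = 25·26/2 = 325
Σ LCP = 0 + 1 + 2 + 0 + 1 + 1 + 1 + 1 + 0 + 1 + 1 + 0 + 1 + 1 + 1 + 0 + 2 + 1 + 0 + 0 + 1 + 1 + 1 + 0 + 1 = 19
distinct = 325 − 19 = 306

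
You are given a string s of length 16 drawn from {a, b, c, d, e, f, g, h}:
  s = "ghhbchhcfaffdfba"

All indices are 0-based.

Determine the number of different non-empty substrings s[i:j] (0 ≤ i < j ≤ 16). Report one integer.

sorted suffixes:
  #0 SA[0]=15  'a'
  #1 SA[1]=9  'affdfba'
  #2 SA[2]=14  'ba'
  #3 SA[3]=3  'bchhcfaffdfba'
  #4 SA[4]=7  'cfaffdfba'
  #5 SA[5]=4  'chhcfaffdfba'
  #6 SA[6]=12  'dfba'
  #7 SA[7]=8  'faffdfba'
  #8 SA[8]=13  'fba'
  #9 SA[9]=11  'fdfba'
  #10 SA[10]=10  'ffdfba'
  #11 SA[11]=0  'ghhbchhcfaffdfba'
  #12 SA[12]=2  'hbchhcfaffdfba'
  #13 SA[13]=6  'hcfaffdfba'
  #14 SA[14]=1  'hhbchhcfaffdfba'
  #15 SA[15]=5  'hhcfaffdfba'

SA = [15, 9, 14, 3, 7, 4, 12, 8, 13, 11, 10, 0, 2, 6, 1, 5]
rank  pair      lcp
   1  s[15:],s[9:]  1  'a'
   2  s[9:],s[14:]  0  ''
   3  s[14:],s[3:]  1  'b'
   4  s[3:],s[7:]  0  ''
   5  s[7:],s[4:]  1  'c'
   6  s[4:],s[12:]  0  ''
   7  s[12:],s[8:]  0  ''
   8  s[8:],s[13:]  1  'f'
   9  s[13:],s[11:]  1  'f'
  10  s[11:],s[10:]  1  'f'
  11  s[10:],s[0:]  0  ''
  12  s[0:],s[2:]  0  ''
  13  s[2:],s[6:]  1  'h'
  14  s[6:],s[1:]  1  'h'
  15  s[1:],s[5:]  2  'hh'

n(n+1)/2 = 16·17/2 = 136
Σ LCP = 0 + 1 + 0 + 1 + 0 + 1 + 0 + 0 + 1 + 1 + 1 + 0 + 0 + 1 + 1 + 2 = 10
distinct = 136 − 10 = 126

126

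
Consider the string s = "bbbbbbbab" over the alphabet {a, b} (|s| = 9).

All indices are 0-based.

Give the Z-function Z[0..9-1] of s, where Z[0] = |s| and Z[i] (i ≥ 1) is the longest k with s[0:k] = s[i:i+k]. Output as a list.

[9, 6, 5, 4, 3, 2, 1, 0, 1]

Z[0]=9
i=1: outside box; Z[1]=6 grow→box=[1,7)
i=2: min(r-i=5, Z[1]=6)=5; Z[2]=5
i=3: min(r-i=4, Z[2]=5)=4; Z[3]=4
i=4: min(r-i=3, Z[3]=4)=3; Z[4]=3
i=5: min(r-i=2, Z[4]=3)=2; Z[5]=2
i=6: min(r-i=1, Z[5]=2)=1; Z[6]=1
i=7: outside box; Z[7]=0
i=8: outside box; Z[8]=1 grow→box=[8,9)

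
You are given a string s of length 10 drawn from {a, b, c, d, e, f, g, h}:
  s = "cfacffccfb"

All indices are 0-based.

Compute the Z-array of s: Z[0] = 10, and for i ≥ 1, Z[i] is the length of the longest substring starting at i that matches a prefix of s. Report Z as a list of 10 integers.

Z[0]=10
i=1: i≥r, start 0; Z[1]=0
i=2: i≥r, start 0; Z[2]=0
i=3: i≥r, start 0; Z[3]=2 scan→box=[3,5)
i=4: min(r-i=1, Z[1]=0)=0; Z[4]=0
i=5: i≥r, start 0; Z[5]=0
i=6: i≥r, start 0; Z[6]=1 scan→box=[6,7)
i=7: i≥r, start 0; Z[7]=2 scan→box=[7,9)
i=8: min(r-i=1, Z[1]=0)=0; Z[8]=0
i=9: i≥r, start 0; Z[9]=0

[10, 0, 0, 2, 0, 0, 1, 2, 0, 0]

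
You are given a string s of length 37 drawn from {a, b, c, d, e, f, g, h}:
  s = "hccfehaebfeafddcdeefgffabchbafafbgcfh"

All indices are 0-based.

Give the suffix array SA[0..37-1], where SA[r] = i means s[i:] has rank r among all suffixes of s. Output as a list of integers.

sorted suffixes:
  #0 SA[0]=23  'abchbafafbgcfh'
  #1 SA[1]=6  'aebfeafddcdeefgffabchbafafbgcfh'
  #2 SA[2]=28  'afafbgcfh'
  #3 SA[3]=30  'afbgcfh'
  #4 SA[4]=11  'afddcdeefgffabchbafafbgcfh'
  #5 SA[5]=27  'bafafbgcfh'
  #6 SA[6]=24  'bchbafafbgcfh'
  #7 SA[7]=8  'bfeafddcdeefgffabchbafafbgcfh'
  #8 SA[8]=32  'bgcfh'
  #9 SA[9]=1  'ccfehaebfeafddcdeefgffabchbafafbgcfh'
  #10 SA[10]=15  'cdeefgffabchbafafbgcfh'
  #11 SA[11]=2  'cfehaebfeafddcdeefgffabchbafafbgcfh'
  #12 SA[12]=34  'cfh'
  #13 SA[13]=25  'chbafafbgcfh'
  #14 SA[14]=14  'dcdeefgffabchbafafbgcfh'
  #15 SA[15]=13  'ddcdeefgffabchbafafbgcfh'
  #16 SA[16]=16  'deefgffabchbafafbgcfh'
  #17 SA[17]=10  'eafddcdeefgffabchbafafbgcfh'
  #18 SA[18]=7  'ebfeafddcdeefgffabchbafafbgcfh'
  #19 SA[19]=17  'eefgffabchbafafbgcfh'
  #20 SA[20]=18  'efgffabchbafafbgcfh'
  #21 SA[21]=4  'ehaebfeafddcdeefgffabchbafafbgcfh'
  #22 SA[22]=22  'fabchbafafbgcfh'
  #23 SA[23]=29  'fafbgcfh'
  #24 SA[24]=31  'fbgcfh'
  #25 SA[25]=12  'fddcdeefgffabchbafafbgcfh'
  #26 SA[26]=9  'feafddcdeefgffabchbafafbgcfh'
  #27 SA[27]=3  'fehaebfeafddcdeefgffabchbafafbgcfh'
  #28 SA[28]=21  'ffabchbafafbgcfh'
  #29 SA[29]=19  'fgffabchbafafbgcfh'
  #30 SA[30]=35  'fh'
  #31 SA[31]=33  'gcfh'
  #32 SA[32]=20  'gffabchbafafbgcfh'
  #33 SA[33]=36  'h'
  #34 SA[34]=5  'haebfeafddcdeefgffabchbafafbgcfh'
  #35 SA[35]=26  'hbafafbgcfh'
  #36 SA[36]=0  'hccfehaebfeafddcdeefgffabchbafafbgcfh'

[23, 6, 28, 30, 11, 27, 24, 8, 32, 1, 15, 2, 34, 25, 14, 13, 16, 10, 7, 17, 18, 4, 22, 29, 31, 12, 9, 3, 21, 19, 35, 33, 20, 36, 5, 26, 0]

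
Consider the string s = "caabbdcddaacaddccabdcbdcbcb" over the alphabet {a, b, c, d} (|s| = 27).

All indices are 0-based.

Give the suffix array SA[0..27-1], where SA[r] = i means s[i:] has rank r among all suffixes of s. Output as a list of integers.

rank | idx | suffix
   0 |   1 | aabbdcddaacaddccabdcbdcbcb
   1 |   9 | aacaddccabdcbdcbcb
   2 |   2 | abbdcddaacaddccabdcbdcbcb
   3 |  17 | abdcbdcbcb
   4 |  10 | acaddccabdcbdcbcb
   5 |  12 | addccabdcbdcbcb
   6 |  26 | b
   7 |   3 | bbdcddaacaddccabdcbdcbcb
   8 |  24 | bcb
   9 |  21 | bdcbcb
  10 |  18 | bdcbdcbcb
  11 |   4 | bdcddaacaddccabdcbdcbcb
  12 |   0 | caabbdcddaacaddccabdcbdcbcb
  13 |  16 | cabdcbdcbcb
  14 |  11 | caddccabdcbdcbcb
  15 |  25 | cb
  16 |  23 | cbcb
  17 |  20 | cbdcbcb
  18 |  15 | ccabdcbdcbcb
  19 |   6 | cddaacaddccabdcbdcbcb
  20 |   8 | daacaddccabdcbdcbcb
  21 |  22 | dcbcb
  22 |  19 | dcbdcbcb
  23 |  14 | dccabdcbdcbcb
  24 |   5 | dcddaacaddccabdcbdcbcb
  25 |   7 | ddaacaddccabdcbdcbcb
  26 |  13 | ddccabdcbdcbcb

[1, 9, 2, 17, 10, 12, 26, 3, 24, 21, 18, 4, 0, 16, 11, 25, 23, 20, 15, 6, 8, 22, 19, 14, 5, 7, 13]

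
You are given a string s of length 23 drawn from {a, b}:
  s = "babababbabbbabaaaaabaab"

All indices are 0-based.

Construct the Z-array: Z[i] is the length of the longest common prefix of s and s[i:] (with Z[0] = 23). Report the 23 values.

Z[0]=23
i=1: i≥r, start 0; Z[1]=0
i=2: i≥r, start 0; Z[2]=5 scan→box=[2,7)
i=3: min(r-i=4, Z[1]=0)=0; Z[3]=0
i=4: min(r-i=3, Z[2]=5)=3; Z[4]=3
i=5: min(r-i=2, Z[3]=0)=0; Z[5]=0
i=6: min(r-i=1, Z[4]=3)=1; Z[6]=1
i=7: i≥r, start 0; Z[7]=3 scan→box=[7,10)
i=8: min(r-i=2, Z[1]=0)=0; Z[8]=0
i=9: min(r-i=1, Z[2]=5)=1; Z[9]=1
i=10: i≥r, start 0; Z[10]=1 scan→box=[10,11)
i=11: i≥r, start 0; Z[11]=4 scan→box=[11,15)
i=12: min(r-i=3, Z[1]=0)=0; Z[12]=0
i=13: min(r-i=2, Z[2]=5)=2; Z[13]=2
i=14: min(r-i=1, Z[3]=0)=0; Z[14]=0
i=15: i≥r, start 0; Z[15]=0
i=16: i≥r, start 0; Z[16]=0
i=17: i≥r, start 0; Z[17]=0
i=18: i≥r, start 0; Z[18]=0
i=19: i≥r, start 0; Z[19]=2 scan→box=[19,21)
i=20: min(r-i=1, Z[1]=0)=0; Z[20]=0
i=21: i≥r, start 0; Z[21]=0
i=22: i≥r, start 0; Z[22]=1 scan→box=[22,23)

[23, 0, 5, 0, 3, 0, 1, 3, 0, 1, 1, 4, 0, 2, 0, 0, 0, 0, 0, 2, 0, 0, 1]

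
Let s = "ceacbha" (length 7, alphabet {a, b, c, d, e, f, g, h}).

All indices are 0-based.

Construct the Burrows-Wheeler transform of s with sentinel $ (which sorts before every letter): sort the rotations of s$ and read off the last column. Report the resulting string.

rank  rotation  last
    0  $ceacbha  a
    1  a$ceacbh  h
    2  acbha$ce  e
    3  bha$ceac  c
    4  cbha$cea  a
    5  ceacbha$  $
    6  eacbha$c  c
    7  ha$ceacb  b

aheca$cb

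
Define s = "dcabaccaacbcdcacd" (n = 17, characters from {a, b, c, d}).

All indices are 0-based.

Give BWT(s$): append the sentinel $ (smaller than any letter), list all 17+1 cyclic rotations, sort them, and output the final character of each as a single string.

dccabcaccddaaabc$c

rank  rotation            last
    0  $dcabaccaacbcdcacd  d
    1  aacbcdcacd$dcabacc  c
    2  abaccaacbcdcacd$dc  c
    3  acbcdcacd$dcabacca  a
    4  accaacbcdcacd$dcab  b
    5  acd$dcabaccaacbcdc  c
    6  baccaacbcdcacd$dca  a
    7  bcdcacd$dcabaccaac  c
    8  caacbcdcacd$dcabac  c
    9  cabaccaacbcdcacd$d  d
   10  cacd$dcabaccaacbcd  d
   11  cbcdcacd$dcabaccaa  a
   12  ccaacbcdcacd$dcaba  a
   13  cd$dcabaccaacbcdca  a
   14  cdcacd$dcabaccaacb  b
   15  d$dcabaccaacbcdcac  c
   16  dcabaccaacbcdcacd$  $
   17  dcacd$dcabaccaacbc  c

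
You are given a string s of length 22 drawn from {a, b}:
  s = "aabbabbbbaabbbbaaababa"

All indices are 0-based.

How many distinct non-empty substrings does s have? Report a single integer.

193

sorted suffixes:
  #0 SA[0]=21  'a'
  #1 SA[1]=15  'aaababa'
  #2 SA[2]=16  'aababa'
  #3 SA[3]=0  'aabbabbbbaabbbbaaababa'
  #4 SA[4]=9  'aabbbbaaababa'
  #5 SA[5]=19  'aba'
  #6 SA[6]=17  'ababa'
  #7 SA[7]=1  'abbabbbbaabbbbaaababa'
  #8 SA[8]=10  'abbbbaaababa'
  #9 SA[9]=4  'abbbbaabbbbaaababa'
  #10 SA[10]=20  'ba'
  #11 SA[11]=14  'baaababa'
  #12 SA[12]=8  'baabbbbaaababa'
  #13 SA[13]=18  'baba'
  #14 SA[14]=3  'babbbbaabbbbaaababa'
  #15 SA[15]=13  'bbaaababa'
  #16 SA[16]=7  'bbaabbbbaaababa'
  #17 SA[17]=2  'bbabbbbaabbbbaaababa'
  #18 SA[18]=12  'bbbaaababa'
  #19 SA[19]=6  'bbbaabbbbaaababa'
  #20 SA[20]=11  'bbbbaaababa'
  #21 SA[21]=5  'bbbbaabbbbaaababa'

SA = [21, 15, 16, 0, 9, 19, 17, 1, 10, 4, 20, 14, 8, 18, 3, 13, 7, 2, 12, 6, 11, 5]
i: (SA[i-1],SA[i]) lcp shared
  1: (21,15) 1 'a'
  2: (15,16) 2 'aa'
  3: (16,0) 3 'aab'
  4: (0,9) 4 'aabb'
  5: (9,19) 1 'a'
  6: (19,17) 3 'aba'
  7: (17,1) 2 'ab'
  8: (1,10) 3 'abb'
  9: (10,4) 7 'abbbbaa'
  10: (4,20) 0 ''
  11: (20,14) 2 'ba'
  12: (14,8) 3 'baa'
  13: (8,18) 2 'ba'
  14: (18,3) 3 'bab'
  15: (3,13) 1 'b'
  16: (13,7) 4 'bbaa'
  17: (7,2) 3 'bba'
  18: (2,12) 2 'bb'
  19: (12,6) 5 'bbbaa'
  20: (6,11) 3 'bbb'
  21: (11,5) 6 'bbbbaa'

n(n+1)/2 = 22·23/2 = 253
Σ LCP = 0 + 1 + 2 + 3 + 4 + 1 + 3 + 2 + 3 + 7 + 0 + 2 + 3 + 2 + 3 + 1 + 4 + 3 + 2 + 5 + 3 + 6 = 60
distinct = 253 − 60 = 193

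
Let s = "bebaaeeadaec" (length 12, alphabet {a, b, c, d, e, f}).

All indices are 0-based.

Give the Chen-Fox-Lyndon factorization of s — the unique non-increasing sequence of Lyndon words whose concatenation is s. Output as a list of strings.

emit factor 1: 'be' (i=0, period=2)
emit factor 2: 'b' (i=2, period=1)
emit factor 3: 'aaeeadaec' (i=3, period=9)

["be", "b", "aaeeadaec"]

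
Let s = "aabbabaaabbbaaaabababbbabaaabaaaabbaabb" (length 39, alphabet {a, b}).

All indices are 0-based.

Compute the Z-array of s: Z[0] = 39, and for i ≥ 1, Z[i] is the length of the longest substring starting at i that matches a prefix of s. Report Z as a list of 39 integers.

Z[0]=39
i=1: outside box; Z[1]=1 scan→box=[1,2)
i=2: outside box; Z[2]=0
i=3: outside box; Z[3]=0
i=4: outside box; Z[4]=1 scan→box=[4,5)
i=5: outside box; Z[5]=0
i=6: outside box; Z[6]=2 scan→box=[6,8)
i=7: min(r-i=1, Z[1]=1)=1; Z[7]=4 scan→box=[7,11)
i=8: min(r-i=3, Z[1]=1)=1; Z[8]=1
i=9: min(r-i=2, Z[2]=0)=0; Z[9]=0
i=10: min(r-i=1, Z[3]=0)=0; Z[10]=0
i=11: outside box; Z[11]=0
i=12: outside box; Z[12]=2 scan→box=[12,14)
i=13: min(r-i=1, Z[1]=1)=1; Z[13]=2 scan→box=[13,15)
i=14: min(r-i=1, Z[1]=1)=1; Z[14]=3 scan→box=[14,17)
i=15: min(r-i=2, Z[1]=1)=1; Z[15]=1
i=16: min(r-i=1, Z[2]=0)=0; Z[16]=0
i=17: outside box; Z[17]=1 scan→box=[17,18)
i=18: outside box; Z[18]=0
i=19: outside box; Z[19]=1 scan→box=[19,20)
i=20: outside box; Z[20]=0
i=21: outside box; Z[21]=0
i=22: outside box; Z[22]=0
i=23: outside box; Z[23]=1 scan→box=[23,24)
i=24: outside box; Z[24]=0
i=25: outside box; Z[25]=2 scan→box=[25,27)
i=26: min(r-i=1, Z[1]=1)=1; Z[26]=3 scan→box=[26,29)
i=27: min(r-i=2, Z[1]=1)=1; Z[27]=1
i=28: min(r-i=1, Z[2]=0)=0; Z[28]=0
i=29: outside box; Z[29]=2 scan→box=[29,31)
i=30: min(r-i=1, Z[1]=1)=1; Z[30]=2 scan→box=[30,32)
i=31: min(r-i=1, Z[1]=1)=1; Z[31]=5 scan→box=[31,36)
i=32: min(r-i=4, Z[1]=1)=1; Z[32]=1
i=33: min(r-i=3, Z[2]=0)=0; Z[33]=0
i=34: min(r-i=2, Z[3]=0)=0; Z[34]=0
i=35: min(r-i=1, Z[4]=1)=1; Z[35]=4 scan→box=[35,39)
i=36: min(r-i=3, Z[1]=1)=1; Z[36]=1
i=37: min(r-i=2, Z[2]=0)=0; Z[37]=0
i=38: min(r-i=1, Z[3]=0)=0; Z[38]=0

[39, 1, 0, 0, 1, 0, 2, 4, 1, 0, 0, 0, 2, 2, 3, 1, 0, 1, 0, 1, 0, 0, 0, 1, 0, 2, 3, 1, 0, 2, 2, 5, 1, 0, 0, 4, 1, 0, 0]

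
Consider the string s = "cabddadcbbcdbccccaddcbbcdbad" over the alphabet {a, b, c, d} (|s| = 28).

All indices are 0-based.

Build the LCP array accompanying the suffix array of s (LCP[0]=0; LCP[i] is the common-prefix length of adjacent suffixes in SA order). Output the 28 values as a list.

[0, 1, 2, 2, 0, 1, 5, 1, 2, 4, 1, 0, 2, 1, 6, 1, 2, 3, 1, 3, 0, 1, 1, 2, 1, 7, 1, 2]

rank→(start, suffix):
  0 → (1, 'abddadcbbcdbccccaddcbbcdbad')
  1 → (26, 'ad')
  2 → (5, 'adcbbcdbccccaddcbbcdbad')
  3 → (17, 'addcbbcdbad')
  4 → (25, 'bad')
  5 → (21, 'bbcdbad')
  6 → (8, 'bbcdbccccaddcbbcdbad')
  7 → (12, 'bccccaddcbbcdbad')
  8 → (22, 'bcdbad')
  9 → (9, 'bcdbccccaddcbbcdbad')
  10 → (2, 'bddadcbbcdbccccaddcbbcdbad')
  11 → (0, 'cabddadcbbcdbccccaddcbbcdbad')
  12 → (16, 'caddcbbcdbad')
  13 → (20, 'cbbcdbad')
  14 → (7, 'cbbcdbccccaddcbbcdbad')
  15 → (15, 'ccaddcbbcdbad')
  16 → (14, 'cccaddcbbcdbad')
  17 → (13, 'ccccaddcbbcdbad')
  18 → (23, 'cdbad')
  19 → (10, 'cdbccccaddcbbcdbad')
  20 → (27, 'd')
  21 → (4, 'dadcbbcdbccccaddcbbcdbad')
  22 → (24, 'dbad')
  23 → (11, 'dbccccaddcbbcdbad')
  24 → (19, 'dcbbcdbad')
  25 → (6, 'dcbbcdbccccaddcbbcdbad')
  26 → (3, 'ddadcbbcdbccccaddcbbcdbad')
  27 → (18, 'ddcbbcdbad')

SA = [1, 26, 5, 17, 25, 21, 8, 12, 22, 9, 2, 0, 16, 20, 7, 15, 14, 13, 23, 10, 27, 4, 24, 11, 19, 6, 3, 18]
rank  pair      lcp
   1  s[1:],s[26:]  1  'a'
   2  s[26:],s[5:]  2  'ad'
   3  s[5:],s[17:]  2  'ad'
   4  s[17:],s[25:]  0  ''
   5  s[25:],s[21:]  1  'b'
   6  s[21:],s[8:]  5  'bbcdb'
   7  s[8:],s[12:]  1  'b'
   8  s[12:],s[22:]  2  'bc'
   9  s[22:],s[9:]  4  'bcdb'
  10  s[9:],s[2:]  1  'b'
  11  s[2:],s[0:]  0  ''
  12  s[0:],s[16:]  2  'ca'
  13  s[16:],s[20:]  1  'c'
  14  s[20:],s[7:]  6  'cbbcdb'
  15  s[7:],s[15:]  1  'c'
  16  s[15:],s[14:]  2  'cc'
  17  s[14:],s[13:]  3  'ccc'
  18  s[13:],s[23:]  1  'c'
  19  s[23:],s[10:]  3  'cdb'
  20  s[10:],s[27:]  0  ''
  21  s[27:],s[4:]  1  'd'
  22  s[4:],s[24:]  1  'd'
  23  s[24:],s[11:]  2  'db'
  24  s[11:],s[19:]  1  'd'
  25  s[19:],s[6:]  7  'dcbbcdb'
  26  s[6:],s[3:]  1  'd'
  27  s[3:],s[18:]  2  'dd'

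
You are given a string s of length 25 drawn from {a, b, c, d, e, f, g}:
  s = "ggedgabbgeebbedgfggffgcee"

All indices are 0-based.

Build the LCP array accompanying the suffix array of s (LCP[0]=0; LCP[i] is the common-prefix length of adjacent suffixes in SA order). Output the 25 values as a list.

rank→(start, suffix):
  0 → (5, 'abbgeebbedgfggffgcee')
  1 → (11, 'bbedgfggffgcee')
  2 → (6, 'bbgeebbedgfggffgcee')
  3 → (12, 'bedgfggffgcee')
  4 → (7, 'bgeebbedgfggffgcee')
  5 → (22, 'cee')
  6 → (3, 'dgabbgeebbedgfggffgcee')
  7 → (14, 'dgfggffgcee')
  8 → (24, 'e')
  9 → (10, 'ebbedgfggffgcee')
  10 → (2, 'edgabbgeebbedgfggffgcee')
  11 → (13, 'edgfggffgcee')
  12 → (23, 'ee')
  13 → (9, 'eebbedgfggffgcee')
  14 → (19, 'ffgcee')
  15 → (20, 'fgcee')
  16 → (16, 'fggffgcee')
  17 → (4, 'gabbgeebbedgfggffgcee')
  18 → (21, 'gcee')
  19 → (1, 'gedgabbgeebbedgfggffgcee')
  20 → (8, 'geebbedgfggffgcee')
  21 → (18, 'gffgcee')
  22 → (15, 'gfggffgcee')
  23 → (0, 'ggedgabbgeebbedgfggffgcee')
  24 → (17, 'ggffgcee')

SA = [5, 11, 6, 12, 7, 22, 3, 14, 24, 10, 2, 13, 23, 9, 19, 20, 16, 4, 21, 1, 8, 18, 15, 0, 17]
i: (SA[i-1],SA[i]) lcp shared
  1: (5,11) 0 ''
  2: (11,6) 2 'bb'
  3: (6,12) 1 'b'
  4: (12,7) 1 'b'
  5: (7,22) 0 ''
  6: (22,3) 0 ''
  7: (3,14) 2 'dg'
  8: (14,24) 0 ''
  9: (24,10) 1 'e'
  10: (10,2) 1 'e'
  11: (2,13) 3 'edg'
  12: (13,23) 1 'e'
  13: (23,9) 2 'ee'
  14: (9,19) 0 ''
  15: (19,20) 1 'f'
  16: (20,16) 2 'fg'
  17: (16,4) 0 ''
  18: (4,21) 1 'g'
  19: (21,1) 1 'g'
  20: (1,8) 2 'ge'
  21: (8,18) 1 'g'
  22: (18,15) 2 'gf'
  23: (15,0) 1 'g'
  24: (0,17) 2 'gg'

[0, 0, 2, 1, 1, 0, 0, 2, 0, 1, 1, 3, 1, 2, 0, 1, 2, 0, 1, 1, 2, 1, 2, 1, 2]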